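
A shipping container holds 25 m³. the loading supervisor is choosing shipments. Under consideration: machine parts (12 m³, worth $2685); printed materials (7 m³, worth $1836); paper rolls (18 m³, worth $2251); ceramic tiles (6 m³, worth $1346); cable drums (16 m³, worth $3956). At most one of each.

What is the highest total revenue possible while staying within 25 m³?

Ranking by ratio (revenue/m³): printed materials 262.29, cable drums 247.25, ceramic tiles 224.33, machine parts 223.75.
The ratio heuristic lands on printed materials + cable drums (5792) but leaves 2 m³ idle.
Replace cable drums with machine parts + ceramic tiles: the trade gains 75 net, giving 5867 at 25 m³.

5867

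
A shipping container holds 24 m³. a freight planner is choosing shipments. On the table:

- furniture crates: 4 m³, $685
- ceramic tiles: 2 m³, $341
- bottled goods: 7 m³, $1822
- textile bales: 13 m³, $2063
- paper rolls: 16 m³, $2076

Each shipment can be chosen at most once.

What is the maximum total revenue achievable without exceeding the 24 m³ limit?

Filling by ratio: furniture crates + ceramic tiles + bottled goods for 2848, with 11 m³ left unused.
Replace ceramic tiles with textile bales: the trade gains 1722 net, giving 4570 at 24 m³.
Runner-up ceramic tiles + bottled goods + textile bales tops out at 4226.

4570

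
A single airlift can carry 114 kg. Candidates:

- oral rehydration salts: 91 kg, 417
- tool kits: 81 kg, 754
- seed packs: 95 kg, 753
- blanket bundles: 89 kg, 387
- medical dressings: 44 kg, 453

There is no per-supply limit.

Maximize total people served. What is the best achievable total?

906

Best packing: 2×medical dressings — 88 kg, 906 total.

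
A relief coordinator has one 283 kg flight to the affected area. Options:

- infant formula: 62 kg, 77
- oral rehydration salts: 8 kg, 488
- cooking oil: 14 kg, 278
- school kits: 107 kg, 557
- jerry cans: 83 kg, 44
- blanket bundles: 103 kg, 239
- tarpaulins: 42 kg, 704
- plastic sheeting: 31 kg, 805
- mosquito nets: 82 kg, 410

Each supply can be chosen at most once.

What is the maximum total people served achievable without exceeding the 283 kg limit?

2964

The ratio heuristic lands on infant formula + oral rehydration salts + cooking oil + school kits + tarpaulins + plastic sheeting (2909) but leaves 19 kg idle.
The 76 kg tied up in infant formula and cooking oil is better spent on mosquito nets — total rises to 2964 (270 kg).
Runner-up oral rehydration salts + cooking oil + blanket bundles + tarpaulins + plastic sheeting + mosquito nets tops out at 2924.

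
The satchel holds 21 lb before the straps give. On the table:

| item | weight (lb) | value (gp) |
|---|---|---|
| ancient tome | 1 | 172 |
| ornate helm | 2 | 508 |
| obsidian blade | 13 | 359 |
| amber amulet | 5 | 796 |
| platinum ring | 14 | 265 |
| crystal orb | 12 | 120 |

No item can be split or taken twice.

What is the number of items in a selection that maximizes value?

Best achievable value is 1835.
One optimal bundle: ancient tome + ornate helm + obsidian blade + amber amulet (21 lb).
Every optimal selection uses 4 items.

4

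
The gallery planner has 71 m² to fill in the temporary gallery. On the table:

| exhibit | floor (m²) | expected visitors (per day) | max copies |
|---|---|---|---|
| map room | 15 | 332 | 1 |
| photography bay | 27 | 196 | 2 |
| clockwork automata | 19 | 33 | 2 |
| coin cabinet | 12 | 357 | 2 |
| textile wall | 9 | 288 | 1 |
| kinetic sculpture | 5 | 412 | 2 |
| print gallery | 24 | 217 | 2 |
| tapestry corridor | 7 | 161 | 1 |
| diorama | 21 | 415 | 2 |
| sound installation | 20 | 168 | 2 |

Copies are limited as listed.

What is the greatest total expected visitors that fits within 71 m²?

2402

By expected visitors per m²: kinetic sculpture 82.40, textile wall 32.00, coin cabinet 29.75 lead.
Filling by ratio: map room + 2×coin cabinet + textile wall + 2×kinetic sculpture + tapestry corridor for 2319, with 6 m² left unused.
Dropping map room frees 15 m²; slotting in diorama (21 m²) lifts the total to 2402 at 71 m².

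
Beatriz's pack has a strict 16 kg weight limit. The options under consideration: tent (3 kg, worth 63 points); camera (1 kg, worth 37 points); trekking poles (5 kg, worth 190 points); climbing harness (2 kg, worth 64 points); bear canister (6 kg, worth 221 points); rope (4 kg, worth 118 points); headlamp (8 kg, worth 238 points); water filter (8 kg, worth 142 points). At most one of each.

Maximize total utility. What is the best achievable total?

The ratio heuristic lands on camera + trekking poles + climbing harness + bear canister (512) but leaves 2 kg idle.
Dropping climbing harness frees 2 kg; slotting in rope (4 kg) lifts the total to 566 at 16 kg.

566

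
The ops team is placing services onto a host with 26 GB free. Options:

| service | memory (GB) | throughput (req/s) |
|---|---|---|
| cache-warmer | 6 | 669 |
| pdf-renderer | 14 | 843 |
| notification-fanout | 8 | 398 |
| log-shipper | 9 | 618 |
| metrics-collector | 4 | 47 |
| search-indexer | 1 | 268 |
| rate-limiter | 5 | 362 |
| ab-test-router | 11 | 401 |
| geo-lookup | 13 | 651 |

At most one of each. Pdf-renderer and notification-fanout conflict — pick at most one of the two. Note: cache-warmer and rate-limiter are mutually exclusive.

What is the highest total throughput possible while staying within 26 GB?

1953

Best packing: cache-warmer + notification-fanout + log-shipper + search-indexer — 24 GB, 1953 total.
Next best is cache-warmer + pdf-renderer + metrics-collector + search-indexer at 1827 (25 GB) — short by 126.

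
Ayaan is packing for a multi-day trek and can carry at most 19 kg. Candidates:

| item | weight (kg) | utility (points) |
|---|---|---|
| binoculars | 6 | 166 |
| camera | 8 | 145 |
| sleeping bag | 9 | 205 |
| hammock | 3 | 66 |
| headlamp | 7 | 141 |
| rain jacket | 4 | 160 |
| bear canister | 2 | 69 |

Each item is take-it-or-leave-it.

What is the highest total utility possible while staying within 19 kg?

Taking the top-ratio items first gives binoculars + hammock + rain jacket + bear canister for 461 (15 kg).
The 3 kg tied up in hammock is better spent on headlamp — total rises to 536 (19 kg).
An exhaustive check of the 128 subsets confirms 536.

536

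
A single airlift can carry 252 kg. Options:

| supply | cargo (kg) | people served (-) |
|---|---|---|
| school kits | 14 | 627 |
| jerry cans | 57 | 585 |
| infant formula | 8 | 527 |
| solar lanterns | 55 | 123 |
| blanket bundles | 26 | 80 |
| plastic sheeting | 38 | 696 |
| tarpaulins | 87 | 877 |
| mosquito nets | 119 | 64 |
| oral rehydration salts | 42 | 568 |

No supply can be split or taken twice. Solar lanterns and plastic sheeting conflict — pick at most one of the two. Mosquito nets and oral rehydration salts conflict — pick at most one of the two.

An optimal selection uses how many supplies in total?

Best achievable people served is 3880.
school kits + jerry cans + infant formula + plastic sheeting + tarpaulins + oral rehydration salts hits 3880 at 246 kg.
All optima have 6 supplies.

6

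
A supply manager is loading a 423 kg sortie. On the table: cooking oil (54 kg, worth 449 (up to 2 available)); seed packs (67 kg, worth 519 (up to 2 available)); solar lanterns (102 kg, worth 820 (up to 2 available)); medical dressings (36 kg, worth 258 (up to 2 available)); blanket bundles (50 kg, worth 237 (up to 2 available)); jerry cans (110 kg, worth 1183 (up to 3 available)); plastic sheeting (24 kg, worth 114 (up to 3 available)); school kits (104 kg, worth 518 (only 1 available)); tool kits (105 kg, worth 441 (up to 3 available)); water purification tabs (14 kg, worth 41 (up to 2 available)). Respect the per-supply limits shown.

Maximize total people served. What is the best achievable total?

Taking cooking oil + medical dressings + 3×jerry cans: 420 kg used, 4256 in people served.

4256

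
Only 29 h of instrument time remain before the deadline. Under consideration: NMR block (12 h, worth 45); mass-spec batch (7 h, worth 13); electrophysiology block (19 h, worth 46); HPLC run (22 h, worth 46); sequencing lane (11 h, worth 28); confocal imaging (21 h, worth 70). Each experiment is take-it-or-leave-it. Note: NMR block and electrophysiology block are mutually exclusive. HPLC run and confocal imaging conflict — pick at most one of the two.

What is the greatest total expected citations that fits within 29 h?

Taking the top-ratio experiments first gives NMR block + sequencing lane for 73 (23 h).
Dropping NMR block and sequencing lane frees 23 h; slotting in mass-spec batch + confocal imaging (28 h) lifts the total to 83 at 28 h.
Runner-up NMR block + sequencing lane tops out at 73.

83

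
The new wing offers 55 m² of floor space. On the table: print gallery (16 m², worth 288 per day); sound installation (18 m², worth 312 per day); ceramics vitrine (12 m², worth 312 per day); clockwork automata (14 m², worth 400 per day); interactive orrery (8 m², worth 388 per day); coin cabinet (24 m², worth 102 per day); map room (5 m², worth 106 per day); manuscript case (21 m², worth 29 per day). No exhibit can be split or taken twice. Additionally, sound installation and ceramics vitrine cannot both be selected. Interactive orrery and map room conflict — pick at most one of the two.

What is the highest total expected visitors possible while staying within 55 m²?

Best packing: print gallery + ceramics vitrine + clockwork automata + interactive orrery — 50 m², 1388 total.

1388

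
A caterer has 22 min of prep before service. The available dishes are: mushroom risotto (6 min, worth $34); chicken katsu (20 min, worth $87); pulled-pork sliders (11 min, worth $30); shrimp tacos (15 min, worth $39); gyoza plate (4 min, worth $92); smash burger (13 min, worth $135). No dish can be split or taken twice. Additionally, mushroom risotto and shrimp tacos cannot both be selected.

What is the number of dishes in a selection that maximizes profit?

2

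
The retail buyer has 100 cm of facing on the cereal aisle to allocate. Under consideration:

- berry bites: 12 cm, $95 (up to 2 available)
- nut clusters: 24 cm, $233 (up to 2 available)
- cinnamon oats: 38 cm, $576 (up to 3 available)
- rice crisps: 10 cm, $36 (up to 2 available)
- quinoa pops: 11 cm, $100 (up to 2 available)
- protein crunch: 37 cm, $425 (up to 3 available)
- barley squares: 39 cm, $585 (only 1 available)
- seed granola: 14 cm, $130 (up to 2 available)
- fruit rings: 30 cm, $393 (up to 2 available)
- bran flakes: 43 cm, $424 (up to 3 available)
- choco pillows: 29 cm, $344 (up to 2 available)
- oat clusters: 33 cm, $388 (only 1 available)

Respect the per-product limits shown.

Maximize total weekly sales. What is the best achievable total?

1385

Best packing: nut clusters + 2×cinnamon oats — 100 cm, 1385 total.
No other feasible combination exceeds 1385.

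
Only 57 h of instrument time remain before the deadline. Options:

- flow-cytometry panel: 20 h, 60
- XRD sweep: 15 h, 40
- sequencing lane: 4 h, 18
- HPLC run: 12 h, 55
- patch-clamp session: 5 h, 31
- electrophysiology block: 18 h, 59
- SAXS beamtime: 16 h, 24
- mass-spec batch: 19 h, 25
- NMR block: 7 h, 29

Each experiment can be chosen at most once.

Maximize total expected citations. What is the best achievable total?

214

Density check — patch-clamp session 6.20, HPLC run 4.58, sequencing lane 4.50 are the best per h.
Taking the top-ratio experiments first gives sequencing lane + HPLC run + patch-clamp session + electrophysiology block + NMR block for 192 (46 h).
The 4 h tied up in sequencing lane is better spent on XRD sweep — total rises to 214 (57 h).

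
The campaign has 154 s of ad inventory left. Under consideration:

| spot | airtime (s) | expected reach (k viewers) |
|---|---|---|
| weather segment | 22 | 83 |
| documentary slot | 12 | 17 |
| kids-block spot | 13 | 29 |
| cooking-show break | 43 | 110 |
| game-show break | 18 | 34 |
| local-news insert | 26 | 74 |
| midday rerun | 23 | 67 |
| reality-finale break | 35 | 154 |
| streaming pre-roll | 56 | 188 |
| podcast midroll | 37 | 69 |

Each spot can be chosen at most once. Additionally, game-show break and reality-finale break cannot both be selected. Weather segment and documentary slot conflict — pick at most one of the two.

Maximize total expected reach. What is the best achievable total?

528

Greedy by ratio would take weather segment + kids-block spot + midday rerun + reality-finale break + streaming pre-roll: 149 s used, total 521.
Replace midday rerun with local-news insert: the trade gains 7 net, giving 528 at 152 s.
Next best is weather segment + kids-block spot + midday rerun + reality-finale break + streaming pre-roll at 521 (149 s) — short by 7.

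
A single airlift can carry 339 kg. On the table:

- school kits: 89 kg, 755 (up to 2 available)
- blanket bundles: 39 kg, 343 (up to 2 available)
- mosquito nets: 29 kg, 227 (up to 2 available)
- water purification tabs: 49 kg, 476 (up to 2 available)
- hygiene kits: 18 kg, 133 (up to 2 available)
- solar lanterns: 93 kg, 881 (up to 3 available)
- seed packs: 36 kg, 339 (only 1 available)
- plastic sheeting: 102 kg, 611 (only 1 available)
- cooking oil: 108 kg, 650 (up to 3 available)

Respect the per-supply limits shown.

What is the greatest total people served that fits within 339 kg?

3186

Best packing: 2×water purification tabs + hygiene kits + 2×solar lanterns + seed packs — 338 kg, 3186 total.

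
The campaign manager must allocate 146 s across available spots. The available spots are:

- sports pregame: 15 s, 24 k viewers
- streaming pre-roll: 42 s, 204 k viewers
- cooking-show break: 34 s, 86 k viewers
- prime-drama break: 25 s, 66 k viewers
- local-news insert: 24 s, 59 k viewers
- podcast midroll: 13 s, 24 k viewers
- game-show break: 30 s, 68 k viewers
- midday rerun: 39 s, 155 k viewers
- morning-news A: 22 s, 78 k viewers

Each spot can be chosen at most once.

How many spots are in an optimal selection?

The maximum expected reach within 146 s is 529.
One optimal bundle: streaming pre-roll + podcast midroll + game-show break + midday rerun + morning-news A (146 s).
Any selection reaching 529 contains exactly 5 spots.

5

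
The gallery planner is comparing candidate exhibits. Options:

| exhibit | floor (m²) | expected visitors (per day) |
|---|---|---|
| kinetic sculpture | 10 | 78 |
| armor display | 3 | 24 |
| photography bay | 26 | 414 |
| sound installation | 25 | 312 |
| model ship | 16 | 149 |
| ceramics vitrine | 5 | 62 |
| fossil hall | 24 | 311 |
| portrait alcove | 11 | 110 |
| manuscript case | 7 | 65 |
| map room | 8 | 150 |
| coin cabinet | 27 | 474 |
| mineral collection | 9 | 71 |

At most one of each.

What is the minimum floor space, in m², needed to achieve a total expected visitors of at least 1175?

76

Need the lightest bundle worth ≥ 1175.
kinetic sculpture + photography bay + ceramics vitrine + map room + coin cabinet: 1178 expected visitors at 76 m².
Below 76 m² the best achievable stays under 1175.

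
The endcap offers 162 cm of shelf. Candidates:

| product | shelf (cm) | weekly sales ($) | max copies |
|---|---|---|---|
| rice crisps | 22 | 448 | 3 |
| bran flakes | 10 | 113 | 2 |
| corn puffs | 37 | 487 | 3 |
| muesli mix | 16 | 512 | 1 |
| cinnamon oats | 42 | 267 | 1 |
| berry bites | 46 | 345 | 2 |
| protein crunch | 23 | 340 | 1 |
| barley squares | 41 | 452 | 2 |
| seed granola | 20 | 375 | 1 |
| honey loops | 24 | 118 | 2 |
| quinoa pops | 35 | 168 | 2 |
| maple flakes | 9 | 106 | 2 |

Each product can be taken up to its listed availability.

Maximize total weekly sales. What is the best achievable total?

Density check — muesli mix 32.00, rice crisps 20.36, seed granola 18.75, protein crunch 14.78 are the best per cm.
Taking 3×rice crisps + corn puffs + muesli mix + protein crunch + seed granola: 162 cm used, 3058 in weekly sales.

3058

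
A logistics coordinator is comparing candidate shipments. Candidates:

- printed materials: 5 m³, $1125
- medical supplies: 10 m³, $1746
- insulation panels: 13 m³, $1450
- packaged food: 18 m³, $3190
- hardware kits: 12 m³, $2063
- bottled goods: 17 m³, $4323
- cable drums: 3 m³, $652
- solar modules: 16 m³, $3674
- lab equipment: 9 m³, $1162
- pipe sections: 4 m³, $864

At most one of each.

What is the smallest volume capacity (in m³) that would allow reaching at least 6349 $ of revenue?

29

Minimise m³ subject to total revenue ≥ 6349.
hardware kits + bottled goods: 6386 revenue at 29 m³.
No combination under 29 m³ hits 6349.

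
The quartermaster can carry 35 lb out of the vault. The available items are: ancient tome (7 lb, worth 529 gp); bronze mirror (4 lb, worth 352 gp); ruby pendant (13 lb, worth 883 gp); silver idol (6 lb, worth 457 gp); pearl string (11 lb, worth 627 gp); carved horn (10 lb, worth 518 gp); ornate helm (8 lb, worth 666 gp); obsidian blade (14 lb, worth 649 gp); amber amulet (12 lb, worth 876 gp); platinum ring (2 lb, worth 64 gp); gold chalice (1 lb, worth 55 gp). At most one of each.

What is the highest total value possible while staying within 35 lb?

By value per lb: bronze mirror 88.00, ornate helm 83.25, silver idol 76.17 lead.
A density-first pass picks ancient tome + bronze mirror + silver idol + ornate helm + platinum ring + gold chalice — 2123 at 28 lb.
Dropping bronze mirror and gold chalice frees 5 lb; slotting in amber amulet (12 lb) lifts the total to 2592 at 35 lb.

2592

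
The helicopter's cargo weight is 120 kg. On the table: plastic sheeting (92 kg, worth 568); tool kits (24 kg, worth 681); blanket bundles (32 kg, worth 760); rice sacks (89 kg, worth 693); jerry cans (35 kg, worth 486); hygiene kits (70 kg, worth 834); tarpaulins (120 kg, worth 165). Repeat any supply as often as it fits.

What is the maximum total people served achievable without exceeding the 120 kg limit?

3405

Best packing: 5×tool kits — 120 kg, 3405 total.
Every other selection either busts 120 kg or fails to beat 3405.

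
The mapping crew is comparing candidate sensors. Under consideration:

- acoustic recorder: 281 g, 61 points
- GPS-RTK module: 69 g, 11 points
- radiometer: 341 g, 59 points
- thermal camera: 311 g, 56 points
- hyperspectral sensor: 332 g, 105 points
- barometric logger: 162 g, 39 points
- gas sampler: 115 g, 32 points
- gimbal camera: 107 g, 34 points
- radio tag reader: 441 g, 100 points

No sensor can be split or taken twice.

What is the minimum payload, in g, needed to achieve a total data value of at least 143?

494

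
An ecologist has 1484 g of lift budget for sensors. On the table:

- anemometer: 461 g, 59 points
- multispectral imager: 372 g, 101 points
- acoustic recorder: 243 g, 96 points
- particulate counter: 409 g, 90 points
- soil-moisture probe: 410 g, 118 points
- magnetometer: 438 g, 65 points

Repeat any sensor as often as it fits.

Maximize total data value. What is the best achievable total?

576

Taking 6×acoustic recorder: 1458 g used, 576 in data value.
Every other selection either busts 1484 g or fails to beat 576.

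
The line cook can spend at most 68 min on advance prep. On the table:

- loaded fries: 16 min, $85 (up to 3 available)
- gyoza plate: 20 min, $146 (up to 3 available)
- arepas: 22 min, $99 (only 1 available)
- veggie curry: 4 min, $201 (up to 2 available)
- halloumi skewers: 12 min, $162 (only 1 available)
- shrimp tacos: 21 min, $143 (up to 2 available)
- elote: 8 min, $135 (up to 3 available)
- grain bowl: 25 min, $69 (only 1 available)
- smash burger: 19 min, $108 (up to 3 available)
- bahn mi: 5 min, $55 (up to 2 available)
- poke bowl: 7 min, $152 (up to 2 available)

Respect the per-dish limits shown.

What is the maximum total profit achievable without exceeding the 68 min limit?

1383

Density check — veggie curry 50.25, poke bowl 21.71, elote 16.88 are the best per min.
The ratio ordering already packs tightly: 2×veggie curry + halloumi skewers + 3×elote + 2×bahn mi + 2×poke bowl, 68 min, 1383.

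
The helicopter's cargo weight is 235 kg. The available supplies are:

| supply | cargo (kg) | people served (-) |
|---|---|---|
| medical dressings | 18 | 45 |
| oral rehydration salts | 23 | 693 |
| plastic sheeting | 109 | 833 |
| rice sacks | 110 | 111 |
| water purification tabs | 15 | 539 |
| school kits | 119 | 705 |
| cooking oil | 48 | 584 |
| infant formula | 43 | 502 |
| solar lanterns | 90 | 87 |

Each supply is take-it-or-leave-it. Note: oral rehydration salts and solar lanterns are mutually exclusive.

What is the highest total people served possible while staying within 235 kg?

By people served per kg: water purification tabs 35.93, oral rehydration salts 30.13, cooking oil 12.17 lead.
Taking the top-ratio supplies first gives medical dressings + oral rehydration salts + water purification tabs + cooking oil + infant formula for 2363 (147 kg).
The 43 kg tied up in infant formula is better spent on plastic sheeting — total rises to 2694 (213 kg).
Runner-up oral rehydration salts + plastic sheeting + water purification tabs + cooking oil tops out at 2649.

2694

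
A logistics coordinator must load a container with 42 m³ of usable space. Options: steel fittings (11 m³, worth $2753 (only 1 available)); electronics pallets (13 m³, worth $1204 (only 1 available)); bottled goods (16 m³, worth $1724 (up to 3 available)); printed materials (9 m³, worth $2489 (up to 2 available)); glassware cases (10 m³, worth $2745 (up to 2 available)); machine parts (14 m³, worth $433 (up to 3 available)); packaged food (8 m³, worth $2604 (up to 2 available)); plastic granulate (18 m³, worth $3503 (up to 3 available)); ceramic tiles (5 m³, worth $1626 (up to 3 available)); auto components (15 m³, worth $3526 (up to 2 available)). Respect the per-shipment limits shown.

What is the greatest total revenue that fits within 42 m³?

12839

Density check — packaged food 325.50, ceramic tiles 325.20, printed materials 276.56 are the best per m³.
The ratio heuristic lands on printed materials + 2×packaged food + 3×ceramic tiles (12575) but leaves 2 m³ idle.
The 9 m³ tied up in printed materials is better spent on steel fittings — total rises to 12839 (42 m³).
No other feasible combination exceeds 12839.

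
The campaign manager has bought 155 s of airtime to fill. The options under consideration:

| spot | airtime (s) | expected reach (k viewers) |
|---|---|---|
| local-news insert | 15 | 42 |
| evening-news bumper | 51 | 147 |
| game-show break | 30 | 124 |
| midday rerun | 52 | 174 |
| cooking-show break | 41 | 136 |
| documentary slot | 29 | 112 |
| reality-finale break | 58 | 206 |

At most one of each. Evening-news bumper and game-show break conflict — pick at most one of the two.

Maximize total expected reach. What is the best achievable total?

Taking the top-ratio spots first gives local-news insert + game-show break + documentary slot + reality-finale break for 484 (132 s).
Dropping local-news insert and reality-finale break frees 73 s; slotting in midday rerun + cooking-show break (93 s) lifts the total to 546 at 152 s.

546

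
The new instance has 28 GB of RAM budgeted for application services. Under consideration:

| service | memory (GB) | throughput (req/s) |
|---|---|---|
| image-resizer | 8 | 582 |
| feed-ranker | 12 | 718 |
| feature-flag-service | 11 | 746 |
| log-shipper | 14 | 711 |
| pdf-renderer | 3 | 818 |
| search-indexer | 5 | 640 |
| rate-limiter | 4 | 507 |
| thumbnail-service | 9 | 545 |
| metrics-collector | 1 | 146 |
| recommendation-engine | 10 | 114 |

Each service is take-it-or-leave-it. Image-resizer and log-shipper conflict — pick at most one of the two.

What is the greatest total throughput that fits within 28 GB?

2932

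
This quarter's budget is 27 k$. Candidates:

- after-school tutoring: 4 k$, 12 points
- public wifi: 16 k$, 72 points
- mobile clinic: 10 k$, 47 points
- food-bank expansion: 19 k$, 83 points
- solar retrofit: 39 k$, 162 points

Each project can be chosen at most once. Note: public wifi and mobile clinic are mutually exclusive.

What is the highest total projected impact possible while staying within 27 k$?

95

Ranking by ratio (projected impact/k$): mobile clinic 4.70, public wifi 4.50, food-bank expansion 4.37.
Taking after-school tutoring + food-bank expansion: 23 k$ used, 95 in projected impact.
Runner-up after-school tutoring + public wifi tops out at 84.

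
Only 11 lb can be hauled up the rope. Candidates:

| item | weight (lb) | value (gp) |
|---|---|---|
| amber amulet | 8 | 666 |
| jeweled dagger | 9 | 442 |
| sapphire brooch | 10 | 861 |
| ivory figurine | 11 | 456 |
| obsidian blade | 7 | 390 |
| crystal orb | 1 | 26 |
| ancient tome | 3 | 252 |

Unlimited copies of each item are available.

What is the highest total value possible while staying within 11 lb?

918

Ranking by ratio (value/lb): sapphire brooch 86.10, ancient tome 84.00, amber amulet 83.25.
A density-first pass picks sapphire brooch + crystal orb — 887 at 11 lb.
Dropping sapphire brooch and crystal orb frees 11 lb; slotting in amber amulet + ancient tome (11 lb) lifts the total to 918 at 11 lb.
That's the maximum — no swap from here does better than 918.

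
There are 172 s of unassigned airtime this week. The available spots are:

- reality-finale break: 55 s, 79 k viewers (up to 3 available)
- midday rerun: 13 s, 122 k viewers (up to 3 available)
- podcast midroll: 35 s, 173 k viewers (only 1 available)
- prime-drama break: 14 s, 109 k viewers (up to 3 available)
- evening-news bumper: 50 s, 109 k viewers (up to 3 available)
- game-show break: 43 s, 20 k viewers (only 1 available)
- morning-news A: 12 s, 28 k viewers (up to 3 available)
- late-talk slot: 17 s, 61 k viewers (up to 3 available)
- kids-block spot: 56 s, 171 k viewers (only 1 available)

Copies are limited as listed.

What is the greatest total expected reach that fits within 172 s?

Best packing: 3×midday rerun + podcast midroll + 3×prime-drama break + 3×late-talk slot — 167 s, 1049 total.
That's the maximum — no swap from here does better than 1049.

1049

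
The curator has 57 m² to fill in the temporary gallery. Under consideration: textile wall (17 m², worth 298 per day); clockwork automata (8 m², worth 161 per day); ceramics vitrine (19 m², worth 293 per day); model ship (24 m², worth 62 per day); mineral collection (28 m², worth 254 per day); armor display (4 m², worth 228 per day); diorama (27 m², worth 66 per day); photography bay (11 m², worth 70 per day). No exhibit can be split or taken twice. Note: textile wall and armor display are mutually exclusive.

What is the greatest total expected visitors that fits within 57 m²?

Taking textile wall + clockwork automata + ceramics vitrine + photography bay: 55 m² used, 822 in expected visitors.

822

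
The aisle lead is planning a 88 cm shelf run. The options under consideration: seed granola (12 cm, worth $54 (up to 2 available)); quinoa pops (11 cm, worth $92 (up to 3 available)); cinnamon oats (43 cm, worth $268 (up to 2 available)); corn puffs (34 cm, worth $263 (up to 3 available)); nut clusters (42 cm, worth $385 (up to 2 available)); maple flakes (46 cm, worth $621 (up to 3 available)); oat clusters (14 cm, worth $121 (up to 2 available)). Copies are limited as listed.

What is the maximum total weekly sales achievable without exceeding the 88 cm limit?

Density check — maple flakes 13.50, nut clusters 9.17, oat clusters 8.64 are the best per cm.
Taking nut clusters + maple flakes: 88 cm used, 1006 in weekly sales.
Nothing else within 88 cm beats 1006.

1006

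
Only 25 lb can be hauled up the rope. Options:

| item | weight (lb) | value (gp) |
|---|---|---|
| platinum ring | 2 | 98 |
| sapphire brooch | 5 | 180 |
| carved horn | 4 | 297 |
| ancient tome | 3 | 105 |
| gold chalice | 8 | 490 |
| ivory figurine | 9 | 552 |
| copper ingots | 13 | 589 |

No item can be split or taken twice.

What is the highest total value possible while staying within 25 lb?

1444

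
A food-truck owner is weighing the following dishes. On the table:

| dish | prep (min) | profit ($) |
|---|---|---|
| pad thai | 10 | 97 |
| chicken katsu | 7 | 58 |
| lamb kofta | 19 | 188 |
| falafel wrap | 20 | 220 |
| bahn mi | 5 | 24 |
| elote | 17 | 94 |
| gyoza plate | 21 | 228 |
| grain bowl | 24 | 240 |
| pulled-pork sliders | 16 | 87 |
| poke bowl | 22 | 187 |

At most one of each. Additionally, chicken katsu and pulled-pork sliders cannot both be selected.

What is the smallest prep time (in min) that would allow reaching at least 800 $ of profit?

80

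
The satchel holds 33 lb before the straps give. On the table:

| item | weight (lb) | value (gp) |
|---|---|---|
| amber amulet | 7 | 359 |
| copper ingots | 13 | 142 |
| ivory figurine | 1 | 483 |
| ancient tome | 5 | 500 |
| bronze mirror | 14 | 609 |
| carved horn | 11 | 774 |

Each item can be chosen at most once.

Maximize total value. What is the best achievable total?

Greedy by ratio would take amber amulet + ivory figurine + ancient tome + carved horn: 24 lb used, total 2116.
Replace amber amulet with bronze mirror: the trade gains 250 net, giving 2366 at 31 lb.
The closest alternative, amber amulet + ivory figurine + bronze mirror + carved horn, reaches only 2225.

2366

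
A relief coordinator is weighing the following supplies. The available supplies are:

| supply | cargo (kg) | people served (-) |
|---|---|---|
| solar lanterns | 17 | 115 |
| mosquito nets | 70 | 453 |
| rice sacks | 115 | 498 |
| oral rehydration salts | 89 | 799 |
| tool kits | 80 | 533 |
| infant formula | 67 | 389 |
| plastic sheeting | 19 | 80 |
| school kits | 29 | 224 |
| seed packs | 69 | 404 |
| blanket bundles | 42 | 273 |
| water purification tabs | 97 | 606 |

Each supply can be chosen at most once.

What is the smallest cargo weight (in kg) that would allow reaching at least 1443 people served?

186

Minimise kg subject to total people served ≥ 1443.
solar lanterns + oral rehydration salts + tool kits: 1447 people served at 186 kg.
No combination under 186 kg hits 1443.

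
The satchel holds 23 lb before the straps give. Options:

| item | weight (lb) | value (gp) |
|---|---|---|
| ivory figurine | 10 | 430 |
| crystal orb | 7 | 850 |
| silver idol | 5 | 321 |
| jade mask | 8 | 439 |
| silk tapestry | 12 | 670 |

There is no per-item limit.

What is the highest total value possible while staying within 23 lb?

2550

Best packing: 3×crystal orb — 21 lb, 2550 total.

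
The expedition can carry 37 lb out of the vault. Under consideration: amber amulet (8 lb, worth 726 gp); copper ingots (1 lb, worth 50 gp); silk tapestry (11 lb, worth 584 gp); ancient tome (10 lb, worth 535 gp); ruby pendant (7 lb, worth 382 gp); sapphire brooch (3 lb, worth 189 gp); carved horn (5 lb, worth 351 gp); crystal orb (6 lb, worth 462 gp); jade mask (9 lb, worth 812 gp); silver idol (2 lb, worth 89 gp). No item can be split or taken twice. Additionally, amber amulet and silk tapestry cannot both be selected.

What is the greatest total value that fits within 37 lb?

Filling by ratio: amber amulet + copper ingots + sapphire brooch + carved horn + crystal orb + jade mask + silver idol for 2679, with 3 lb left unused.
The 4 lb tied up in copper ingots and sapphire brooch is better spent on ruby pendant — total rises to 2822 (37 lb).

2822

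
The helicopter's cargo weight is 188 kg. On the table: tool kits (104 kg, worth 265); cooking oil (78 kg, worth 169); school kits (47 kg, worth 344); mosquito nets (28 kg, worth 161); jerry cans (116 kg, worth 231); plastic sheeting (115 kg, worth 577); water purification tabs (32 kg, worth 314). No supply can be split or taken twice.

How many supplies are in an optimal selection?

3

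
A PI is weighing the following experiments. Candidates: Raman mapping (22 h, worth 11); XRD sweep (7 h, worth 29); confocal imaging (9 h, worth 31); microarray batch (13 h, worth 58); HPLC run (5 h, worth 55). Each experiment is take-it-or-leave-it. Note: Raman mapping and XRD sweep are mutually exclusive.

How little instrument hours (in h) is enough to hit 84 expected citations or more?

12

Look for the lowest-instrument combination reaching 84.
XRD sweep + HPLC run: 84 expected citations at 12 h.
Any bundle with less than 12 h falls short of 84.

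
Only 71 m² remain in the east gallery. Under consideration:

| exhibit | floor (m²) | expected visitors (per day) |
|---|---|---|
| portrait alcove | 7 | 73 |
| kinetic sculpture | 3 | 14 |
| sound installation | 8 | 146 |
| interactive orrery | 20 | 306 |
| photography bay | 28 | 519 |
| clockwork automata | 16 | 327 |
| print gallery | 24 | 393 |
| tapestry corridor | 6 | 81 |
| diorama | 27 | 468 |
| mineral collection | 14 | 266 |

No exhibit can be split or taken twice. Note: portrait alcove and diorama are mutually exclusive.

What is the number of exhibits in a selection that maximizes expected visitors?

3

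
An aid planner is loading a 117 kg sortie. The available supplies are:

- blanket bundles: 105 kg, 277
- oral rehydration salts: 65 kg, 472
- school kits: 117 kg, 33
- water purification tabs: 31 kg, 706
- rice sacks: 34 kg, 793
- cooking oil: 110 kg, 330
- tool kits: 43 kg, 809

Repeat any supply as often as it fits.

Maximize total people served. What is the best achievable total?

2395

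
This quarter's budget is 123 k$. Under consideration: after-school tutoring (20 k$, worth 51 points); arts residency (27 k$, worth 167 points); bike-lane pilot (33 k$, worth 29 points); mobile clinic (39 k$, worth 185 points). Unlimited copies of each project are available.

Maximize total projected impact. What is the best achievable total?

Ranking by ratio (projected impact/k$): arts residency 6.19, mobile clinic 4.74, after-school tutoring 2.55, bike-lane pilot 0.88.
Filling by ratio: 4×arts residency for 668, with 15 k$ left unused.
Replace arts residency with mobile clinic: the trade gains 18 net, giving 686 at 120 k$.
No other feasible combination exceeds 686.

686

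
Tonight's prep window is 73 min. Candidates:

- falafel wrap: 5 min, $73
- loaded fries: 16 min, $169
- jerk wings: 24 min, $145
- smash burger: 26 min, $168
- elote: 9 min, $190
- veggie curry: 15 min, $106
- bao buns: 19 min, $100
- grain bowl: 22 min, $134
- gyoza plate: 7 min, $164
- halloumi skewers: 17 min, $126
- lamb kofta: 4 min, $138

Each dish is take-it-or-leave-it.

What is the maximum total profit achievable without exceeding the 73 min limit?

Falafel wrap + loaded fries + elote + veggie curry + gyoza plate + halloumi skewers + lamb kofta uses 73 of the 73 min and totals 966.
The closest alternative, falafel wrap + loaded fries + smash burger + elote + gyoza plate + lamb kofta, reaches only 902.

966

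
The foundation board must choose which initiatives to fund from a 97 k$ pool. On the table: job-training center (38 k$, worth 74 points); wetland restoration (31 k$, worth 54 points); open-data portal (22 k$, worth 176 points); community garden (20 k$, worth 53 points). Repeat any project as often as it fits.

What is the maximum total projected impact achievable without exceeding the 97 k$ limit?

704

Best packing: 4×open-data portal — 88 k$, 704 total.
Nothing else within 97 k$ beats 704.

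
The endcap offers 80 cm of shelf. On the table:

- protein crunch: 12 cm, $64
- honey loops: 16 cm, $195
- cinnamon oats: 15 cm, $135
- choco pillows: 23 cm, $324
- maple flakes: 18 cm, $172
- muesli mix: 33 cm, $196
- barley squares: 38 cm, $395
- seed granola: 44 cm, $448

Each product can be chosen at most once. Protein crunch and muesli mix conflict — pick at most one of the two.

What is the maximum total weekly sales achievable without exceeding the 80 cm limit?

Taking honey loops + choco pillows + barley squares: 77 cm used, 914 in weekly sales.
Runner-up choco pillows + maple flakes + barley squares tops out at 891.

914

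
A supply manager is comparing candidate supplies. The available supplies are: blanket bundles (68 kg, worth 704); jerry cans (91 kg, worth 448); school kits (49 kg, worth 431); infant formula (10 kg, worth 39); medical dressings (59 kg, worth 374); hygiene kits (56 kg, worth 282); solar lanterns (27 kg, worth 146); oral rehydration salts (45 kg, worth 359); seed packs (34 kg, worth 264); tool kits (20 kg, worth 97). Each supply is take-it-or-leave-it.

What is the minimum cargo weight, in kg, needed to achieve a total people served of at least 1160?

127

Need the lightest bundle worth ≥ 1160.
Taking blanket bundles + school kits + infant formula gives 1174 (≥ 1160) for 127 kg.
No combination under 127 kg hits 1160.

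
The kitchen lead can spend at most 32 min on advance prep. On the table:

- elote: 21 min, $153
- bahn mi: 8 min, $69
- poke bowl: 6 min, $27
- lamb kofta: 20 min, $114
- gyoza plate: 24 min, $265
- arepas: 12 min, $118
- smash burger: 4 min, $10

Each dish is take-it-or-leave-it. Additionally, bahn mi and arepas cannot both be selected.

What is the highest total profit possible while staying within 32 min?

334

Ranking by ratio (profit/min): gyoza plate 11.04, arepas 9.83, bahn mi 8.62.
The ratio ordering already packs tightly: bahn mi + gyoza plate, 32 min, 334.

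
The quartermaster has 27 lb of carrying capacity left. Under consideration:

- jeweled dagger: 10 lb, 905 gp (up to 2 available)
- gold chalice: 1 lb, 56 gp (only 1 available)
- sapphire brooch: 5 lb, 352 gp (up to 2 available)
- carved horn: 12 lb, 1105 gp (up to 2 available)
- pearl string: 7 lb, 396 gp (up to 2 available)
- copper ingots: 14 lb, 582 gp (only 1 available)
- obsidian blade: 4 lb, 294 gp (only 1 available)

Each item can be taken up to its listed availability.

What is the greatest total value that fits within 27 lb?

2362

Ranking by ratio (value/lb): carved horn 92.08, jeweled dagger 90.50, obsidian blade 73.50.
Taking the top-ratio items first gives gold chalice + 2×carved horn for 2266 (25 lb).
Replace gold chalice and carved horn with jeweled dagger + sapphire brooch: the trade gains 96 net, giving 2362 at 27 lb.
No other feasible combination exceeds 2362.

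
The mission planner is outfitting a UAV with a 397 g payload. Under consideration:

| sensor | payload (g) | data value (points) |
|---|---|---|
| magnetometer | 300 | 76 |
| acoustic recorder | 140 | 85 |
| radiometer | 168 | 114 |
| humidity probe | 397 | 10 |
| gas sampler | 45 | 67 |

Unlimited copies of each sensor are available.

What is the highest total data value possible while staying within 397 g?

Best packing: 8×gas sampler — 360 g, 536 total.

536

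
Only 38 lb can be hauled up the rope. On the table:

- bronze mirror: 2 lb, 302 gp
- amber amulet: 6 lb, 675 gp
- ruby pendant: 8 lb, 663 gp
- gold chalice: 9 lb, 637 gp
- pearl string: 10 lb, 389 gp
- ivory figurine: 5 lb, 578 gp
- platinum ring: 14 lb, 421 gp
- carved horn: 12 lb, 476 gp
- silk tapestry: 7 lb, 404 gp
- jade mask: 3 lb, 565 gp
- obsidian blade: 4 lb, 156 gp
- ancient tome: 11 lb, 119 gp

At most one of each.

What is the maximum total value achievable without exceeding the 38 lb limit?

3576

Taking bronze mirror + amber amulet + ruby pendant + gold chalice + ivory figurine + jade mask + obsidian blade: 37 lb used, 3576 in value.
Every other selection either busts 38 lb or fails to beat 3576.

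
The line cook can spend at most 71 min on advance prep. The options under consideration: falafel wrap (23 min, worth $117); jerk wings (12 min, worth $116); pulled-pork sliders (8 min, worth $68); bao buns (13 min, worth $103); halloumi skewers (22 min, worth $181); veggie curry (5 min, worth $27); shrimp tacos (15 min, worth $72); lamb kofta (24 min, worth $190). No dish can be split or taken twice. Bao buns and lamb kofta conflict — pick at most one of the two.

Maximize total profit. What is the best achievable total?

582

A density-first pass picks jerk wings + pulled-pork sliders + bao buns + halloumi skewers + veggie curry — 495 at 60 min.
Dropping bao buns frees 13 min; slotting in lamb kofta (24 min) lifts the total to 582 at 71 min.
Runner-up jerk wings + pulled-pork sliders + halloumi skewers + lamb kofta tops out at 555.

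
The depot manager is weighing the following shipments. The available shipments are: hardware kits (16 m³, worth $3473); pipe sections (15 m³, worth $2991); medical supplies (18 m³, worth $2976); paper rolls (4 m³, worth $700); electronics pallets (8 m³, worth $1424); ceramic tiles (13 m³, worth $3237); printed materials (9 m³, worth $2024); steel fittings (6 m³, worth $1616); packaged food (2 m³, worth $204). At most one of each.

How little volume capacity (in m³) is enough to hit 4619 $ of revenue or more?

19

Look for the lowest-volume combination reaching 4619.
ceramic tiles + steel fittings reaches 4853 using 19 m³.
Any bundle with less than 19 m³ falls short of 4619.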